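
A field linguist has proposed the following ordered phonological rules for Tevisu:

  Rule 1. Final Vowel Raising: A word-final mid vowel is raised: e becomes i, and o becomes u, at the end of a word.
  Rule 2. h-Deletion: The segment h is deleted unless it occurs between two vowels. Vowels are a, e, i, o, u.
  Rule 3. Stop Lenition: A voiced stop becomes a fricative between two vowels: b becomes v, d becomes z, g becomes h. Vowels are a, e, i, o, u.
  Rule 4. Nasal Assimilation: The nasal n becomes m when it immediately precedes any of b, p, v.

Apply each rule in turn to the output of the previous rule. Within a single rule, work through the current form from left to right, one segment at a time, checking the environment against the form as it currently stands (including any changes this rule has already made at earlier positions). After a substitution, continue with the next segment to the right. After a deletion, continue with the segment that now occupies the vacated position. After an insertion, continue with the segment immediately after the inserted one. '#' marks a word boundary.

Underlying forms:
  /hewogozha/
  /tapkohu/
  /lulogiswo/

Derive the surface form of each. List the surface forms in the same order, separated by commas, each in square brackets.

/hewogozha/:
  Rule 1 Final Vowel Raising: no change — [hewogozha]
  Rule 2 h-Deletion: [hewogozha] → [ewogoza]
  Rule 3 Stop Lenition: [ewogoza] → [ewohoza]
  Rule 4 Nasal Assimilation: no change — [ewohoza]
/tapkohu/:
  Rule 1 Final Vowel Raising: no change — [tapkohu]
  Rule 2 h-Deletion: no change — [tapkohu]
  Rule 3 Stop Lenition: no change — [tapkohu]
  Rule 4 Nasal Assimilation: no change — [tapkohu]
/lulogiswo/:
  Rule 1 Final Vowel Raising: [lulogiswo] → [lulogiswu]
  Rule 2 h-Deletion: no change — [lulogiswu]
  Rule 3 Stop Lenition: [lulogiswu] → [lulohiswu]
  Rule 4 Nasal Assimilation: no change — [lulohiswu]

[ewohoza], [tapkohu], [lulohiswu]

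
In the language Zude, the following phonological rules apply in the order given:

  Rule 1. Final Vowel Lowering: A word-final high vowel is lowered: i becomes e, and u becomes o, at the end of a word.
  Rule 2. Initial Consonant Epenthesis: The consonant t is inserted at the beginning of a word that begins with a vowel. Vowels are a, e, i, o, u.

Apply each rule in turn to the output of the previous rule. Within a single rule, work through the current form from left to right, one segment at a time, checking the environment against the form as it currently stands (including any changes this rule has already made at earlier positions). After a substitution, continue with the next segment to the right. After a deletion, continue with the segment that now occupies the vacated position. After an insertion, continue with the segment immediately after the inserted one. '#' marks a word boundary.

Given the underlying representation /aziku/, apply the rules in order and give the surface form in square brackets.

[taziko]

Rule 1 Final Vowel Lowering: [aziku] → [aziko]
Rule 2 Initial Consonant Epenthesis: [aziko] → [taziko]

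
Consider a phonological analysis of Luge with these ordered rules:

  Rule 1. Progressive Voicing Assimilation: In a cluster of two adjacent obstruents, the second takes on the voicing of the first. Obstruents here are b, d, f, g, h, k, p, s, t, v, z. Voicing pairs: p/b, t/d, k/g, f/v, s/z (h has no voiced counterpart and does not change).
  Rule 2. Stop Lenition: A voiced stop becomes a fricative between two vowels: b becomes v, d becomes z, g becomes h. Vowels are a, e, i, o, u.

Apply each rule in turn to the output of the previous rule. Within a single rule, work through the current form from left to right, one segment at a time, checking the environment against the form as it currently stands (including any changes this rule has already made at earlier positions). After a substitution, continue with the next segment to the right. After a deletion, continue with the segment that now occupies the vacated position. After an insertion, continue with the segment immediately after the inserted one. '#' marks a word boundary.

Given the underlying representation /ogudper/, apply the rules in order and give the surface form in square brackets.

Rule 1 Progressive Voicing Assimilation: [ogudper] → [ogudber]
Rule 2 Stop Lenition: [ogudber] → [ohudber]

[ohudber]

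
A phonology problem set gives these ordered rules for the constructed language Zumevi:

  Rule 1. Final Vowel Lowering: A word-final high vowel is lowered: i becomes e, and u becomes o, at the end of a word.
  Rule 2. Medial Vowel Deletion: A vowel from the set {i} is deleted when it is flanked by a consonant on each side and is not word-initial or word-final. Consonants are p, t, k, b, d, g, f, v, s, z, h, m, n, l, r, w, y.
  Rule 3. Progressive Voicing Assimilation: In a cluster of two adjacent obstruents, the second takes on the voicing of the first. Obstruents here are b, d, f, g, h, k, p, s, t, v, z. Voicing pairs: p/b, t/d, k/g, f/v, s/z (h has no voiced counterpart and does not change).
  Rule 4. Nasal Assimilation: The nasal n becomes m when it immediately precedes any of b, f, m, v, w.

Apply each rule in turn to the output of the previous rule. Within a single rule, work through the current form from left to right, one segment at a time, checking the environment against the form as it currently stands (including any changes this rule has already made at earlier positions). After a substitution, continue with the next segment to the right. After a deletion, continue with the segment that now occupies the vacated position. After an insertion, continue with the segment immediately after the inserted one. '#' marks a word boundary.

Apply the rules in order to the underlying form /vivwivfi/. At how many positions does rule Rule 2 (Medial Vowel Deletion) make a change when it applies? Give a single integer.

Rule 1 Final Vowel Lowering: [vivwivfi] → [vivwivfe]
Rule 2 Medial Vowel Deletion: [vivwivfe] → [vvwvfe]
Rule 3 Progressive Voicing Assimilation: [vvwvfe] → [vvwvve]
Rule 4 Nasal Assimilation: no change — [vvwvve]
Rule Rule 2 changed 2 position(s).

2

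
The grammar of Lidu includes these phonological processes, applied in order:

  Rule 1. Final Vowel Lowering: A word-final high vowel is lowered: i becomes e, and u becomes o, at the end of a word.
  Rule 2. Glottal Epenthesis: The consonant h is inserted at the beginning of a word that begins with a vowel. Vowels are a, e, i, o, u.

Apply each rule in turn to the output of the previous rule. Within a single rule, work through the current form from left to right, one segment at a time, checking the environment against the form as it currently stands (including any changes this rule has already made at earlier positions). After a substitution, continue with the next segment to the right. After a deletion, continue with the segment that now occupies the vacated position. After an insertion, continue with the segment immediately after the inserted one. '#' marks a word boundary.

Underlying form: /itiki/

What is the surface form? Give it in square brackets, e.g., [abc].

Rule 1 Final Vowel Lowering: [itiki] → [itike]
Rule 2 Glottal Epenthesis: [itike] → [hitike]

[hitike]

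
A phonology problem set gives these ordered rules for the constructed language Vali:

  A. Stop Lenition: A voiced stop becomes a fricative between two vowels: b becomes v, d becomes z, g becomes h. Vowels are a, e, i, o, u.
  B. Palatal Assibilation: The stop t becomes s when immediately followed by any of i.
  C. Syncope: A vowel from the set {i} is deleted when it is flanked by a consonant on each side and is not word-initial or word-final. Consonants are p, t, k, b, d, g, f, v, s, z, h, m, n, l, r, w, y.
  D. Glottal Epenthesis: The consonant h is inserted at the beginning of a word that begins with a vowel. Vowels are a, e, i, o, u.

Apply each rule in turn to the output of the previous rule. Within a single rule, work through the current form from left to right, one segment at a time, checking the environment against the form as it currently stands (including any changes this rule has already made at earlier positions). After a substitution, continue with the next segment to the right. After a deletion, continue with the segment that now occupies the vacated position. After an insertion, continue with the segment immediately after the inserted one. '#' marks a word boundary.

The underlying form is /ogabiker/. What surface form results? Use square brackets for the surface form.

[hohavker]

A Stop Lenition: [ogabiker] → [ohaviker]
B Palatal Assibilation: no change — [ohaviker]
C Syncope: [ohaviker] → [ohavker]
D Glottal Epenthesis: [ohavker] → [hohavker]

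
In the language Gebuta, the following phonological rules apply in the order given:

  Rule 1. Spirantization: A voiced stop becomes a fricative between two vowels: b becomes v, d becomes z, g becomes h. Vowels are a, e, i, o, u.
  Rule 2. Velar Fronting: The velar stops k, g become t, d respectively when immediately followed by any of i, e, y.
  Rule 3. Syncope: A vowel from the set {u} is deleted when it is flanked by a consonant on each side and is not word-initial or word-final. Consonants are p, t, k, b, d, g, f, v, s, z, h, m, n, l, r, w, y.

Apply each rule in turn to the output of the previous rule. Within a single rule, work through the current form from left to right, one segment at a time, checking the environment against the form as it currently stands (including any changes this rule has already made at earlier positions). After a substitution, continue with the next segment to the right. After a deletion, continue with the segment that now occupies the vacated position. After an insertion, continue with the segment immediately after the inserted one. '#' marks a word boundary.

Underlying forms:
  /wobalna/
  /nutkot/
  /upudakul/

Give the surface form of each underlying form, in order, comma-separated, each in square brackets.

[wovalna], [ntkot], [upzakl]

/wobalna/:
  Rule 1 Spirantization: [wobalna] → [wovalna]
  Rule 2 Velar Fronting: no change — [wovalna]
  Rule 3 Syncope: no change — [wovalna]
/nutkot/:
  Rule 1 Spirantization: no change — [nutkot]
  Rule 2 Velar Fronting: no change — [nutkot]
  Rule 3 Syncope: [nutkot] → [ntkot]
/upudakul/:
  Rule 1 Spirantization: [upudakul] → [upuzakul]
  Rule 2 Velar Fronting: no change — [upuzakul]
  Rule 3 Syncope: [upuzakul] → [upzakl]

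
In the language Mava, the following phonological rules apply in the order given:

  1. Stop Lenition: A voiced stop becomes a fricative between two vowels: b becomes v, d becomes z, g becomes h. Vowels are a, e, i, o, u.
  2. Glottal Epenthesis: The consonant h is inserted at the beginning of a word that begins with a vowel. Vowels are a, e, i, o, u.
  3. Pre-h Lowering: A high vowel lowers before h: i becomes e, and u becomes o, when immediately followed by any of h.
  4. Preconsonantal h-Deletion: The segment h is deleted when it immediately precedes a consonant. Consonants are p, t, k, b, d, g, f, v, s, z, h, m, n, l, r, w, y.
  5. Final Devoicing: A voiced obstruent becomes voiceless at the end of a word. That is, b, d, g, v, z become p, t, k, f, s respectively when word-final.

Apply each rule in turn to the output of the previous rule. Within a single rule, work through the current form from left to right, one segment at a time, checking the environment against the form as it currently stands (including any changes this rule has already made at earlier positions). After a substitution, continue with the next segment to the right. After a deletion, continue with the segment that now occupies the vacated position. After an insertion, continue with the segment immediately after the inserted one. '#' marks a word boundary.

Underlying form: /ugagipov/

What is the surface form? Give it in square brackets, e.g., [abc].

[hohahipof]

1 Stop Lenition: [ugagipov] → [uhahipov]
2 Glottal Epenthesis: [uhahipov] → [huhahipov]
3 Pre-h Lowering: [huhahipov] → [hohahipov]
4 Preconsonantal h-Deletion: no change — [hohahipov]
5 Final Devoicing: [hohahipov] → [hohahipof]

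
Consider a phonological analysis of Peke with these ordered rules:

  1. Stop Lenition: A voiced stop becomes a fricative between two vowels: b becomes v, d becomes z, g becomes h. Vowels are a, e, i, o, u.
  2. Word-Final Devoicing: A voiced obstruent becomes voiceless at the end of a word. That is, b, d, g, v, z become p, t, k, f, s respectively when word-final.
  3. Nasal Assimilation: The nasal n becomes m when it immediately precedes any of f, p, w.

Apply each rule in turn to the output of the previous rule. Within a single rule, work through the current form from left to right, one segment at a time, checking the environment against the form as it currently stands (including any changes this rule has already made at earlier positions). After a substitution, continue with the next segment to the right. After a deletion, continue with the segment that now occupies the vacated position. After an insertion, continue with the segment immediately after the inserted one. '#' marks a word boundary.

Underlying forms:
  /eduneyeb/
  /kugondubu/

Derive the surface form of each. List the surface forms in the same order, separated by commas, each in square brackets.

/eduneyeb/:
  1 Stop Lenition: [eduneyeb] → [ezuneyeb]
  2 Word-Final Devoicing: [ezuneyeb] → [ezuneyep]
  3 Nasal Assimilation: no change — [ezuneyep]
/kugondubu/:
  1 Stop Lenition: [kugondubu] → [kuhonduvu]
  2 Word-Final Devoicing: no change — [kuhonduvu]
  3 Nasal Assimilation: no change — [kuhonduvu]

[ezuneyep], [kuhonduvu]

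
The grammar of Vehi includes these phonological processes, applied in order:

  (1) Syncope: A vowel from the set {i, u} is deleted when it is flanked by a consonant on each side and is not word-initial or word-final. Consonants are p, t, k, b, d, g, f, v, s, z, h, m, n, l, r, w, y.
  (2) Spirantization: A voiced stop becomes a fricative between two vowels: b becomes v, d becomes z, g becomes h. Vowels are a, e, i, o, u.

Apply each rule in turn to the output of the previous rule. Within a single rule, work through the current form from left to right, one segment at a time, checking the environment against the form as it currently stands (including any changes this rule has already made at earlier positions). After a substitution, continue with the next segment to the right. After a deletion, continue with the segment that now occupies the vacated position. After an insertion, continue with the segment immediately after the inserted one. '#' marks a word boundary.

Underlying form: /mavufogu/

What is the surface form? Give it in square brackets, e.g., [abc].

[mavfohu]

(1) Syncope: [mavufogu] → [mavfogu]
(2) Spirantization: [mavfogu] → [mavfohu]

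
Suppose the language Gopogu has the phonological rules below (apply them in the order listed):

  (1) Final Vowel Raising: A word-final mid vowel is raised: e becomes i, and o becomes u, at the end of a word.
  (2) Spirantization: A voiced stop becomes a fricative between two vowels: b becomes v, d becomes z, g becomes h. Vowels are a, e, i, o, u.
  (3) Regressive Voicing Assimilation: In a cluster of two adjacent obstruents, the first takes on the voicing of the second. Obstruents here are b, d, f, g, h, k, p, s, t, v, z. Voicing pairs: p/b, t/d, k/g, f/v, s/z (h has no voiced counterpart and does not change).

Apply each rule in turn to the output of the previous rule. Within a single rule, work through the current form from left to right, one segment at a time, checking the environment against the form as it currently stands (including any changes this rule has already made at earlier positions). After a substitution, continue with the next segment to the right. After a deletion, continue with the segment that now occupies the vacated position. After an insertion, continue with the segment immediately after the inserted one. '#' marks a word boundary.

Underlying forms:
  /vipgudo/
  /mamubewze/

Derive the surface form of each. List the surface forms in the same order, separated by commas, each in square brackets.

[vibguzu], [mamuvewzi]

/vipgudo/:
  (1) Final Vowel Raising: [vipgudo] → [vipgudu]
  (2) Spirantization: [vipgudu] → [vipguzu]
  (3) Regressive Voicing Assimilation: [vipguzu] → [vibguzu]
/mamubewze/:
  (1) Final Vowel Raising: [mamubewze] → [mamubewzi]
  (2) Spirantization: [mamubewzi] → [mamuvewzi]
  (3) Regressive Voicing Assimilation: no change — [mamuvewzi]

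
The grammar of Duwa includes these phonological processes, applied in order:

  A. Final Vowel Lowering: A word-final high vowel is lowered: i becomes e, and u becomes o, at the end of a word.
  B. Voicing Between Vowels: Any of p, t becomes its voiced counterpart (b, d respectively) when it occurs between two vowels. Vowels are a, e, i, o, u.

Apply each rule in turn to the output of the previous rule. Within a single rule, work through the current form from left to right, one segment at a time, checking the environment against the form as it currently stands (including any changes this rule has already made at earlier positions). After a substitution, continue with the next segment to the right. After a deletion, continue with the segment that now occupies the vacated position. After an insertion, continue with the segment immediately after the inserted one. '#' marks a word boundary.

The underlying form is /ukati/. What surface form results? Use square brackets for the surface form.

A Final Vowel Lowering: [ukati] → [ukate]
B Voicing Between Vowels: [ukate] → [ukade]

[ukade]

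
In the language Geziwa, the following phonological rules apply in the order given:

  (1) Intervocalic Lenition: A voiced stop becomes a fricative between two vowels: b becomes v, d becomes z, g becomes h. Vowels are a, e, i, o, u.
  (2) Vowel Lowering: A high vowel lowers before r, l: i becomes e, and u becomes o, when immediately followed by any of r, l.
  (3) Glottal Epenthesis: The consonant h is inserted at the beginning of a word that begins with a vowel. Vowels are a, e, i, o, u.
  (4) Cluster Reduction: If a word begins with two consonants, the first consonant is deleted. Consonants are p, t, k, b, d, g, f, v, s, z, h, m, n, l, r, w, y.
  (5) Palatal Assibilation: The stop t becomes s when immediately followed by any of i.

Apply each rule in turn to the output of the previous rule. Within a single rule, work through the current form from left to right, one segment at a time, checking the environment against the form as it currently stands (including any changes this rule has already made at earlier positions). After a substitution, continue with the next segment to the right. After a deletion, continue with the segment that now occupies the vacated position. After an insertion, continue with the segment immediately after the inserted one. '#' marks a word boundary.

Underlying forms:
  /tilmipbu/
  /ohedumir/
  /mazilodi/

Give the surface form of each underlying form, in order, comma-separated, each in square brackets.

/tilmipbu/:
  (1) Intervocalic Lenition: no change — [tilmipbu]
  (2) Vowel Lowering: [tilmipbu] → [telmipbu]
  (3) Glottal Epenthesis: no change — [telmipbu]
  (4) Cluster Reduction: no change — [telmipbu]
  (5) Palatal Assibilation: no change — [telmipbu]
/ohedumir/:
  (1) Intervocalic Lenition: [ohedumir] → [ohezumir]
  (2) Vowel Lowering: [ohezumir] → [ohezumer]
  (3) Glottal Epenthesis: [ohezumer] → [hohezumer]
  (4) Cluster Reduction: no change — [hohezumer]
  (5) Palatal Assibilation: no change — [hohezumer]
/mazilodi/:
  (1) Intervocalic Lenition: [mazilodi] → [mazilozi]
  (2) Vowel Lowering: [mazilozi] → [mazelozi]
  (3) Glottal Epenthesis: no change — [mazelozi]
  (4) Cluster Reduction: no change — [mazelozi]
  (5) Palatal Assibilation: no change — [mazelozi]

[telmipbu], [hohezumer], [mazelozi]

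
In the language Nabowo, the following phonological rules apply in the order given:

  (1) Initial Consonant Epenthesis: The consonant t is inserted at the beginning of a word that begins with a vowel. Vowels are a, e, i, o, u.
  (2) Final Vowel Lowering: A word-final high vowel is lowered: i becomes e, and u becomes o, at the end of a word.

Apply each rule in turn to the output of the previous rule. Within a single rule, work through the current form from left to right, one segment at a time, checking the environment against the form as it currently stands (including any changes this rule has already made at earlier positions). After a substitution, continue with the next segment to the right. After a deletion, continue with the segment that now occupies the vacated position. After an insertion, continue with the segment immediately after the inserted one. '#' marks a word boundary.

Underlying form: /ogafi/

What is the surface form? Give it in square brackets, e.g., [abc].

(1) Initial Consonant Epenthesis: [ogafi] → [togafi]
(2) Final Vowel Lowering: [togafi] → [togafe]

[togafe]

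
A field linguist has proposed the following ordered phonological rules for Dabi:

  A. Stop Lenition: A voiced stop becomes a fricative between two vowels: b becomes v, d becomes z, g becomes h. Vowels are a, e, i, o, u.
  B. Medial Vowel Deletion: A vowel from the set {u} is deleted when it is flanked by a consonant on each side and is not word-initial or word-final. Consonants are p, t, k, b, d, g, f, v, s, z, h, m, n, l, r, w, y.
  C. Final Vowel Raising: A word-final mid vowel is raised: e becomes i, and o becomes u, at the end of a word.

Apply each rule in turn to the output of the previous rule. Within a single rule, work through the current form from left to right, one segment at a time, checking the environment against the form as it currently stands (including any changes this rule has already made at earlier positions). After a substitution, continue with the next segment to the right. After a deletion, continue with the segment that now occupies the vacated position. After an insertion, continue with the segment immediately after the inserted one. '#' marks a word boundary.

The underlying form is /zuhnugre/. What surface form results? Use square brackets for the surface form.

A Stop Lenition: no change — [zuhnugre]
B Medial Vowel Deletion: [zuhnugre] → [zhngre]
C Final Vowel Raising: [zhngre] → [zhngri]

[zhngri]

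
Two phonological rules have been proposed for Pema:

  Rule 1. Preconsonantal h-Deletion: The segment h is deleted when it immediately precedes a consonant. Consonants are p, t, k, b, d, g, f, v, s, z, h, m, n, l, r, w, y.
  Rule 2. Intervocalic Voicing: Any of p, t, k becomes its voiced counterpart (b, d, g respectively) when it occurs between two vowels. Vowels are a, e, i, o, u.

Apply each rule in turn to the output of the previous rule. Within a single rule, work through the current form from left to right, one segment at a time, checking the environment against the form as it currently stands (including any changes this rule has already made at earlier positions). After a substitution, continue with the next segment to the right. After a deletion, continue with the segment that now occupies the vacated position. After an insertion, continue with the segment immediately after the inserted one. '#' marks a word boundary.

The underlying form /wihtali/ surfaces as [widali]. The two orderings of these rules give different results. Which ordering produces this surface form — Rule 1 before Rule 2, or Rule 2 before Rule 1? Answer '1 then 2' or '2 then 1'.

1 then 2

Order 1 then 2:
  1 Preconsonantal h-Deletion: [wihtali] → [witali]
  2 Intervocalic Voicing: [witali] → [widali]
  result: [widali]
Order 2 then 1:
  2 Intervocalic Voicing: no change — [wihtali]
  1 Preconsonantal h-Deletion: [wihtali] → [witali]
  result: [witali]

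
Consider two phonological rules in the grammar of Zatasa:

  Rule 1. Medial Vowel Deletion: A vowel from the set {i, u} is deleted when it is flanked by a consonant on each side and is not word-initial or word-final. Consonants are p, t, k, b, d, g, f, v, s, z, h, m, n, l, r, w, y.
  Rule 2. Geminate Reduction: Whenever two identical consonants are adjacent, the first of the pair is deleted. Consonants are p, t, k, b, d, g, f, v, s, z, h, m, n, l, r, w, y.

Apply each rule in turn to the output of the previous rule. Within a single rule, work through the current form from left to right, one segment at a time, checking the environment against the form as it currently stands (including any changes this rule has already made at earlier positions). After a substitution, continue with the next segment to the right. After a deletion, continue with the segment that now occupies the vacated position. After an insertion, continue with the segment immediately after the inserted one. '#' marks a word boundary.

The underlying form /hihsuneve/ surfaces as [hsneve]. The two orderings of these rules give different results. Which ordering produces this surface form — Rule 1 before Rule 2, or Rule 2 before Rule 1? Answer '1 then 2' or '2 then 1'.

1 then 2

Order 1 then 2:
  1 Medial Vowel Deletion: [hihsuneve] → [hhsneve]
  2 Geminate Reduction: [hhsneve] → [hsneve]
  result: [hsneve]
Order 2 then 1:
  2 Geminate Reduction: no change — [hihsuneve]
  1 Medial Vowel Deletion: [hihsuneve] → [hhsneve]
  result: [hhsneve]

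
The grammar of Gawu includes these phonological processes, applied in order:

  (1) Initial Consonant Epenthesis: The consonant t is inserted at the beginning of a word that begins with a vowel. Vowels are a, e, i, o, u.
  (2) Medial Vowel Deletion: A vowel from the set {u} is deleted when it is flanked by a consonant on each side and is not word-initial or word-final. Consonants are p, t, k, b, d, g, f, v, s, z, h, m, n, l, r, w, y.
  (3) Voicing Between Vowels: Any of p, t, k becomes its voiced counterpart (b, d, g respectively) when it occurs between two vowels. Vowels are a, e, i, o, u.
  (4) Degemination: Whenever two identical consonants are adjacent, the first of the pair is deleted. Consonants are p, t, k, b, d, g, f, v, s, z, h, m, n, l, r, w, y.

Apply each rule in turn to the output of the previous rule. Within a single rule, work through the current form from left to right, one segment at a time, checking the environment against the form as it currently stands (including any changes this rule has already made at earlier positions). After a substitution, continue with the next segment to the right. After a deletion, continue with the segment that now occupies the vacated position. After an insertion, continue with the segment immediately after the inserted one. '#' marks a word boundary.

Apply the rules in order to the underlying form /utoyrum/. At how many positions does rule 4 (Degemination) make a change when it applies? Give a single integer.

1

(1) Initial Consonant Epenthesis: [utoyrum] → [tutoyrum]
(2) Medial Vowel Deletion: [tutoyrum] → [ttoyrm]
(3) Voicing Between Vowels: no change — [ttoyrm]
(4) Degemination: [ttoyrm] → [toyrm]
Rule 4 changed 1 position(s).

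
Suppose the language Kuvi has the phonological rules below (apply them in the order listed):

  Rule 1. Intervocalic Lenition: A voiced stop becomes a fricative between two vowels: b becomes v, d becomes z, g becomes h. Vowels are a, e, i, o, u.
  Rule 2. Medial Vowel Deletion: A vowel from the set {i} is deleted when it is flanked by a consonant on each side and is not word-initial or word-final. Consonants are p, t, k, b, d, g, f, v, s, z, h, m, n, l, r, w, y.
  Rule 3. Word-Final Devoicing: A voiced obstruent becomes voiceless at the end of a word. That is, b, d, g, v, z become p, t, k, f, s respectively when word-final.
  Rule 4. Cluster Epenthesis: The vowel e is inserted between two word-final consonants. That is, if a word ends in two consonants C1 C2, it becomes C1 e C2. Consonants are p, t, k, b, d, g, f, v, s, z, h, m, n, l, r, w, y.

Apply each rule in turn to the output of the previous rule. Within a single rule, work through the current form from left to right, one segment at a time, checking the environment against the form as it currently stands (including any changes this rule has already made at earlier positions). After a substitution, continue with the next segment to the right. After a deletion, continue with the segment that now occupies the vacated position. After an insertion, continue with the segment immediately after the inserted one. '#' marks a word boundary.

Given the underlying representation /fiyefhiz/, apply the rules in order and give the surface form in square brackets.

[fyefhes]

Rule 1 Intervocalic Lenition: no change — [fiyefhiz]
Rule 2 Medial Vowel Deletion: [fiyefhiz] → [fyefhz]
Rule 3 Word-Final Devoicing: [fyefhz] → [fyefhs]
Rule 4 Cluster Epenthesis: [fyefhs] → [fyefhes]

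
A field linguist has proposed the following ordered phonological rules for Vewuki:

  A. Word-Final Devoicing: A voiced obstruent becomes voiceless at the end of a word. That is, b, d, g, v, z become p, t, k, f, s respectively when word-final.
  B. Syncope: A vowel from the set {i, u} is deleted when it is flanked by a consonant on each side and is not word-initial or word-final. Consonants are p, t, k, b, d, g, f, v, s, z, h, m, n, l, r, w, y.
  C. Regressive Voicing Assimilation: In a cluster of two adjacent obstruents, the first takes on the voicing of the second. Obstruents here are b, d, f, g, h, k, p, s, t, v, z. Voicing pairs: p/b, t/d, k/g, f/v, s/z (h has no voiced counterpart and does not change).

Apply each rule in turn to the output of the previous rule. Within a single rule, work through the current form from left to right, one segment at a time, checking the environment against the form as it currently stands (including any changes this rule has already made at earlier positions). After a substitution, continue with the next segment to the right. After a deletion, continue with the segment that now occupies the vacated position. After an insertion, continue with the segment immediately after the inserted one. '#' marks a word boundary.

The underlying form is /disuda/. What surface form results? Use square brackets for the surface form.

[tzda]

A Word-Final Devoicing: no change — [disuda]
B Syncope: [disuda] → [dsda]
C Regressive Voicing Assimilation: [dsda] → [tzda]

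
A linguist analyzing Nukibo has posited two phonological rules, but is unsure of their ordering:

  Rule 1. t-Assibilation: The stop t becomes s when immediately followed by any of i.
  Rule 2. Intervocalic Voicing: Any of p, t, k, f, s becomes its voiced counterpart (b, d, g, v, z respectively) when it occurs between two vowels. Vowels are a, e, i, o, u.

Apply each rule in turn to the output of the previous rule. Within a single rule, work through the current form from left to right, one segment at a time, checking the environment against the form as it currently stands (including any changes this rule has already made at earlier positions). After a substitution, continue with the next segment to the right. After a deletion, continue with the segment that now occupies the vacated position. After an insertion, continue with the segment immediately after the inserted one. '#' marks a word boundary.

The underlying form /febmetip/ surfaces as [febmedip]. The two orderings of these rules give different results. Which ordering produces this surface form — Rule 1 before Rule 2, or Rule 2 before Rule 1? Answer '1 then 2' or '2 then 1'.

Order 1 then 2:
  1 t-Assibilation: [febmetip] → [febmesip]
  2 Intervocalic Voicing: [febmesip] → [febmezip]
  result: [febmezip]
Order 2 then 1:
  2 Intervocalic Voicing: [febmetip] → [febmedip]
  1 t-Assibilation: no change — [febmedip]
  result: [febmedip]

2 then 1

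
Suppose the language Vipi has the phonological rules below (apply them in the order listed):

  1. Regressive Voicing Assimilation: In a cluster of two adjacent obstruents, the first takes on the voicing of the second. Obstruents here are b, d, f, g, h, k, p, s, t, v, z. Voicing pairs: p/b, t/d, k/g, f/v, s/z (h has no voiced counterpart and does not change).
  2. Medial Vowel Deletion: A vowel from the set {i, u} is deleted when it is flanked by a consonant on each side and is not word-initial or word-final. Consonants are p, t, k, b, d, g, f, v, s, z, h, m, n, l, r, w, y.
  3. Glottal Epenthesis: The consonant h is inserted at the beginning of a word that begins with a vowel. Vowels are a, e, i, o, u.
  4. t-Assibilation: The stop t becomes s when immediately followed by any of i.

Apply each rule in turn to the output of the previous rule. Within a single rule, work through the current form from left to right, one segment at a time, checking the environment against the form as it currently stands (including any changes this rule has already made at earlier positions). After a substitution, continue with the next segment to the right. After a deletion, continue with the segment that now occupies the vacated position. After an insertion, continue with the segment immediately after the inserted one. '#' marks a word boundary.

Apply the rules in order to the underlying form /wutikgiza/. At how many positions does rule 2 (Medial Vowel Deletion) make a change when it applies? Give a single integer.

3

1 Regressive Voicing Assimilation: [wutikgiza] → [wutiggiza]
2 Medial Vowel Deletion: [wutiggiza] → [wtggza]
3 Glottal Epenthesis: no change — [wtggza]
4 t-Assibilation: no change — [wtggza]
Rule 2 changed 3 position(s).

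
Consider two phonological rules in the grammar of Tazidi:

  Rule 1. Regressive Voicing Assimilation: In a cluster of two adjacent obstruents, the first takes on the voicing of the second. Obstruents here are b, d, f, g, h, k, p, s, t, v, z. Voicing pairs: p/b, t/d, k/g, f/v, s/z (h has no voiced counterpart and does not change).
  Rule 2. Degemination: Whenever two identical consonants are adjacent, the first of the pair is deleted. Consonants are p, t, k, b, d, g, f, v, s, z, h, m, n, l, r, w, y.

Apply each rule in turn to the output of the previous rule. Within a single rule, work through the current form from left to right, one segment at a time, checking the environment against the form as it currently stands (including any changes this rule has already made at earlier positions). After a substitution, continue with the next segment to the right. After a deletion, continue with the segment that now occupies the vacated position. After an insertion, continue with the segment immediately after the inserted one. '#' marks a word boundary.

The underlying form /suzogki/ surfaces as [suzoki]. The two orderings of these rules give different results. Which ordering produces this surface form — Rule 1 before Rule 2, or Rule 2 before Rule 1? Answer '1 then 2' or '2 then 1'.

1 then 2

Order 1 then 2:
  1 Regressive Voicing Assimilation: [suzogki] → [suzokki]
  2 Degemination: [suzokki] → [suzoki]
  result: [suzoki]
Order 2 then 1:
  2 Degemination: no change — [suzogki]
  1 Regressive Voicing Assimilation: [suzogki] → [suzokki]
  result: [suzokki]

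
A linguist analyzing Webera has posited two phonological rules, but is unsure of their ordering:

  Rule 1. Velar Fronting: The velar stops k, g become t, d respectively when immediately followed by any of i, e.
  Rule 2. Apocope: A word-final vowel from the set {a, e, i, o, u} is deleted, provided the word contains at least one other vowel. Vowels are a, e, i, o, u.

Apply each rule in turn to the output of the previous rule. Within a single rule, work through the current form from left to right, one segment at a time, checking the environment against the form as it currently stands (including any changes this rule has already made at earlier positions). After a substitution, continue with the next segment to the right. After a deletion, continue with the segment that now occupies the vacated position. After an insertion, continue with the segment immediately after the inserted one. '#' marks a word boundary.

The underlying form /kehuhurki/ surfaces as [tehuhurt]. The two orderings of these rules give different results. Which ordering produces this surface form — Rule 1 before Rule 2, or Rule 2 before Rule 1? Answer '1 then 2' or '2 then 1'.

Order 1 then 2:
  1 Velar Fronting: [kehuhurki] → [tehuhurti]
  2 Apocope: [tehuhurti] → [tehuhurt]
  result: [tehuhurt]
Order 2 then 1:
  2 Apocope: [kehuhurki] → [kehuhurk]
  1 Velar Fronting: [kehuhurk] → [tehuhurk]
  result: [tehuhurk]

1 then 2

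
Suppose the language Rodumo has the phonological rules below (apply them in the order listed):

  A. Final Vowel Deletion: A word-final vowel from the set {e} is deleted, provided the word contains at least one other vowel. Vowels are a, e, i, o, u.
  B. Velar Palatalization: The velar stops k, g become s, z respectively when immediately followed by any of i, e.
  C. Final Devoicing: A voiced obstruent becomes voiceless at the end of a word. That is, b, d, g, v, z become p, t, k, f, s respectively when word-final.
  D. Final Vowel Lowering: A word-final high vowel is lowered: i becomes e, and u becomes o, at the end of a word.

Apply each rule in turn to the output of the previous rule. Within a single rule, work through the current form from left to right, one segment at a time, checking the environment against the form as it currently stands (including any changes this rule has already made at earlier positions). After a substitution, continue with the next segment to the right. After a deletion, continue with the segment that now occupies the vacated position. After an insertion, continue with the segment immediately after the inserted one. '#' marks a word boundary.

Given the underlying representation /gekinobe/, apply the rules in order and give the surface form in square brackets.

[zesinop]

A Final Vowel Deletion: [gekinobe] → [gekinob]
B Velar Palatalization: [gekinob] → [zesinob]
C Final Devoicing: [zesinob] → [zesinop]
D Final Vowel Lowering: no change — [zesinop]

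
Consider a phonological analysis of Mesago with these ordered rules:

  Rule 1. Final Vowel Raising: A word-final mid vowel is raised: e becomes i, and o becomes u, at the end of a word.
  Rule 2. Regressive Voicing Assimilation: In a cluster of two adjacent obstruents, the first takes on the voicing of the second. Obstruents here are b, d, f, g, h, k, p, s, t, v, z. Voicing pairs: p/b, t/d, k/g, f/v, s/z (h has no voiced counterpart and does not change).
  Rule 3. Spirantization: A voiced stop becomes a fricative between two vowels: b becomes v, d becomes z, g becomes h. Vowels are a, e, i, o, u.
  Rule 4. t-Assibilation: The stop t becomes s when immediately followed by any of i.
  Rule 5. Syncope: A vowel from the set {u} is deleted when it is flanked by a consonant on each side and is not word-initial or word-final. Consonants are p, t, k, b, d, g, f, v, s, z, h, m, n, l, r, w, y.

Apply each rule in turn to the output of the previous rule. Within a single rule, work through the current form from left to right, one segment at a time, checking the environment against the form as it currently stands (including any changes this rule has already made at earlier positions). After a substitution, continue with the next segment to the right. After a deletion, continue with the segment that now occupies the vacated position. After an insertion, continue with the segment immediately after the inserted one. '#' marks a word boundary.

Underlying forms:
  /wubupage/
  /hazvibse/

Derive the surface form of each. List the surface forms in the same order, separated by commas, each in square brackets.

/wubupage/:
  Rule 1 Final Vowel Raising: [wubupage] → [wubupagi]
  Rule 2 Regressive Voicing Assimilation: no change — [wubupagi]
  Rule 3 Spirantization: [wubupagi] → [wuvupahi]
  Rule 4 t-Assibilation: no change — [wuvupahi]
  Rule 5 Syncope: [wuvupahi] → [wvpahi]
/hazvibse/:
  Rule 1 Final Vowel Raising: [hazvibse] → [hazvibsi]
  Rule 2 Regressive Voicing Assimilation: [hazvibsi] → [hazvipsi]
  Rule 3 Spirantization: no change — [hazvipsi]
  Rule 4 t-Assibilation: no change — [hazvipsi]
  Rule 5 Syncope: no change — [hazvipsi]

[wvpahi], [hazvipsi]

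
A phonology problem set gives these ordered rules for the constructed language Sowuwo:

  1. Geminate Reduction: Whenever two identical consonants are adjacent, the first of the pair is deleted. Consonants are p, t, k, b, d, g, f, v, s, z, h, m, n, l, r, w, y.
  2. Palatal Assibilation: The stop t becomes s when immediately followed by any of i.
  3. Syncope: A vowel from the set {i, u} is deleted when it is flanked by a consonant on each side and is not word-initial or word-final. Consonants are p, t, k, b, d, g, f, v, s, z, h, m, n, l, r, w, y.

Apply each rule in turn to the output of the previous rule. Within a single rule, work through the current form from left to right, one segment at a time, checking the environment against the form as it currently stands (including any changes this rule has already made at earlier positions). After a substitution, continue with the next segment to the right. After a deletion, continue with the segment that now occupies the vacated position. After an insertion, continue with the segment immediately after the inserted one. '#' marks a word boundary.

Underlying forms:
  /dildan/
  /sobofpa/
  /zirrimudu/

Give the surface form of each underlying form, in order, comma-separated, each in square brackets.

[dldan], [sobofpa], [zrmdu]

/dildan/:
  1 Geminate Reduction: no change — [dildan]
  2 Palatal Assibilation: no change — [dildan]
  3 Syncope: [dildan] → [dldan]
/sobofpa/:
  1 Geminate Reduction: no change — [sobofpa]
  2 Palatal Assibilation: no change — [sobofpa]
  3 Syncope: no change — [sobofpa]
/zirrimudu/:
  1 Geminate Reduction: [zirrimudu] → [zirimudu]
  2 Palatal Assibilation: no change — [zirimudu]
  3 Syncope: [zirimudu] → [zrmdu]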